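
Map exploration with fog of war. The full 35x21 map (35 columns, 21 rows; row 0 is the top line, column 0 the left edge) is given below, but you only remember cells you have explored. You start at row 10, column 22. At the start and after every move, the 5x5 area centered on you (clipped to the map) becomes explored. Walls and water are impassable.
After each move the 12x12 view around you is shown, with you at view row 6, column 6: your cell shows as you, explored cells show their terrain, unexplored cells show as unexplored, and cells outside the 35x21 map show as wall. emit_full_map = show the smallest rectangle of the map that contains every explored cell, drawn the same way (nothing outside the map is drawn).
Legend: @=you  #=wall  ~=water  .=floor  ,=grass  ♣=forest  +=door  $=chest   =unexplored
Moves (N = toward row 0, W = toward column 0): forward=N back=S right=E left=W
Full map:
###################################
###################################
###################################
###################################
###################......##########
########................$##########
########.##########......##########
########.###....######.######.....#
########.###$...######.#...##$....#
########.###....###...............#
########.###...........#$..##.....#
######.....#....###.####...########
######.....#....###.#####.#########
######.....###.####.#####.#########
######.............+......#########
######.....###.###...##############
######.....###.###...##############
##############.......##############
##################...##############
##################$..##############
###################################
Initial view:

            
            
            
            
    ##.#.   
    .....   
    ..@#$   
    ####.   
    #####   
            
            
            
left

            
            
            
            
    ###.#.  
    ......  
    ..@.#$  
    .####.  
    .#####  
            
            
            

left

            
            
            
            
    ####.#. 
    #...... 
    ..@..#$ 
    #.####. 
    #.##### 
            
            
            

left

            
            
            
            
    #####.#.
    ##......
    ..@...#$
    ##.####.
    ##.#####
            
            
            

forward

            
            
            
            
    #####   
    #####.#.
    ##@.....
    ......#$
    ##.####.
    ##.#####
            
            

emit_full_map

#####   
#####.#.
##@.....
......#$
##.####.
##.#####

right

            
            
            
            
   #####.   
   #####.#. 
   ##.@.... 
   ......#$ 
   ##.####. 
   ##.##### 
            
            

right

            
            
            
            
  #####.#   
  #####.#.  
  ##..@...  
  ......#$  
  ##.####.  
  ##.#####  
            
            

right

            
            
            
            
 #####.##   
 #####.#.   
 ##...@..   
 ......#$   
 ##.####.   
 ##.#####   
            
            

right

            
            
            
            
#####.###   
#####.#..   
##....@..   
......#$.   
##.####..   
##.#####    
            
            

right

            
            
            
            
####.####   
####.#...   
#.....@..   
.....#$..   
#.####...   
#.#####     
            
            

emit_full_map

#####.####
#####.#...
##.....@..
......#$..
##.####...
##.#####  

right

            
            
            
            
###.#####   
###.#...#   
......@..   
....#$..#   
.####...#   
.#####      
            
            

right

            
            
            
            
##.######   
##.#...##   
......@..   
...#$..##   
####...##   
#####       
            
            

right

            
            
            
            
#.######.   
#.#...##$   
......@..   
..#$..##.   
###...###   
####        
            
            

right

            
            
            
            
.######..   
.#...##$.   
......@..   
.#$..##..   
##...####   
###         
            
            

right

            
            
            
            
######...   
#...##$..   
......@..   
#$..##...   
#...#####   
##          
            
            

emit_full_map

#####.######...
#####.#...##$..
##..........@..
......#$..##...
##.####...#####
##.#####       

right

           #
           #
           #
           #
#####....  #
...##$...  #
......@..  #
$..##....  #
...######  #
#          #
           #
           #

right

          ##
          ##
          ##
          ##
####..... ##
..##$.... ##
......@.. ##
..##..... ##
..####### ##
          ##
          ##
          ##

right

         ###
         ###
         ###
         ###
###.....####
.##$....####
......@.####
.##.....####
.###########
         ###
         ###
         ###

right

        ####
        ####
        ####
        ####
##.....#####
##$....#####
......@#####
##.....#####
############
        ####
        ####
        ####

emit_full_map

#####.######.....#
#####.#...##$....#
##..............@#
......#$..##.....#
##.####...########
##.#####          

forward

        ####
        ####
        ####
        ####
    ########
##.....#####
##$...@#####
.......#####
##.....#####
############
        ####
        ####

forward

        ####
        ####
        ####
        ####
    ########
    ########
##....@#####
##$....#####
.......#####
##.....#####
############
        ####

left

         ###
         ###
         ###
         ###
    ########
    ########
###...@.####
.##$....####
........####
.##.....####
.###########
         ###

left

          ##
          ##
          ##
          ##
    ########
    ########
####..@..###
..##$....###
.........###
..##.....###
..##########
          ##

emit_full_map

            ######
            ######
#####.######..@..#
#####.#...##$....#
##...............#
......#$..##.....#
##.####...########
##.#####          

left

           #
           #
           #
           #
    ########
    ########
#####.@...##
...##$....##
..........##
$..##.....##
...#########
#          #

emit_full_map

           #######
           #######
#####.######.@...#
#####.#...##$....#
##...............#
......#$..##.....#
##.####...########
##.#####          


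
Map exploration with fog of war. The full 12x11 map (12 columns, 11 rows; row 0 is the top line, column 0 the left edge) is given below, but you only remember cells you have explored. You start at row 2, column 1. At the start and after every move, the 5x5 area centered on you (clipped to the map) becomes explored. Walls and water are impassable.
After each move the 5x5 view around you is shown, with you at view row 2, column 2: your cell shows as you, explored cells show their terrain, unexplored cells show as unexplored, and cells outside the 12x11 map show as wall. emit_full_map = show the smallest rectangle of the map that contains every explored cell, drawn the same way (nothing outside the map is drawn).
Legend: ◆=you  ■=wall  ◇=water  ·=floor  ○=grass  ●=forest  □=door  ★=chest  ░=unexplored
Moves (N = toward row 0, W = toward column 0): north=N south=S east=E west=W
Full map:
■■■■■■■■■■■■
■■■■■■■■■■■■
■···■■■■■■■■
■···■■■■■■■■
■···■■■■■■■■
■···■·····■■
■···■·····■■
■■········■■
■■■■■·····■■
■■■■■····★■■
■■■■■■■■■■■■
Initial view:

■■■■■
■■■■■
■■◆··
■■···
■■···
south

■■■■■
■■···
■■◆··
■■···
■■···

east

■■■■■
■···■
■·◆·■
■···■
■···■

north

■■■■■
■■■■■
■·◆·■
■···■
■···■

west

■■■■■
■■■■■
■■◆··
■■···
■■···

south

■■■■■
■■···
■■◆··
■■···
■■···

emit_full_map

■■■■■
■■■■■
■···■
■◆··■
■···■
■···■

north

■■■■■
■■■■■
■■◆··
■■···
■■···


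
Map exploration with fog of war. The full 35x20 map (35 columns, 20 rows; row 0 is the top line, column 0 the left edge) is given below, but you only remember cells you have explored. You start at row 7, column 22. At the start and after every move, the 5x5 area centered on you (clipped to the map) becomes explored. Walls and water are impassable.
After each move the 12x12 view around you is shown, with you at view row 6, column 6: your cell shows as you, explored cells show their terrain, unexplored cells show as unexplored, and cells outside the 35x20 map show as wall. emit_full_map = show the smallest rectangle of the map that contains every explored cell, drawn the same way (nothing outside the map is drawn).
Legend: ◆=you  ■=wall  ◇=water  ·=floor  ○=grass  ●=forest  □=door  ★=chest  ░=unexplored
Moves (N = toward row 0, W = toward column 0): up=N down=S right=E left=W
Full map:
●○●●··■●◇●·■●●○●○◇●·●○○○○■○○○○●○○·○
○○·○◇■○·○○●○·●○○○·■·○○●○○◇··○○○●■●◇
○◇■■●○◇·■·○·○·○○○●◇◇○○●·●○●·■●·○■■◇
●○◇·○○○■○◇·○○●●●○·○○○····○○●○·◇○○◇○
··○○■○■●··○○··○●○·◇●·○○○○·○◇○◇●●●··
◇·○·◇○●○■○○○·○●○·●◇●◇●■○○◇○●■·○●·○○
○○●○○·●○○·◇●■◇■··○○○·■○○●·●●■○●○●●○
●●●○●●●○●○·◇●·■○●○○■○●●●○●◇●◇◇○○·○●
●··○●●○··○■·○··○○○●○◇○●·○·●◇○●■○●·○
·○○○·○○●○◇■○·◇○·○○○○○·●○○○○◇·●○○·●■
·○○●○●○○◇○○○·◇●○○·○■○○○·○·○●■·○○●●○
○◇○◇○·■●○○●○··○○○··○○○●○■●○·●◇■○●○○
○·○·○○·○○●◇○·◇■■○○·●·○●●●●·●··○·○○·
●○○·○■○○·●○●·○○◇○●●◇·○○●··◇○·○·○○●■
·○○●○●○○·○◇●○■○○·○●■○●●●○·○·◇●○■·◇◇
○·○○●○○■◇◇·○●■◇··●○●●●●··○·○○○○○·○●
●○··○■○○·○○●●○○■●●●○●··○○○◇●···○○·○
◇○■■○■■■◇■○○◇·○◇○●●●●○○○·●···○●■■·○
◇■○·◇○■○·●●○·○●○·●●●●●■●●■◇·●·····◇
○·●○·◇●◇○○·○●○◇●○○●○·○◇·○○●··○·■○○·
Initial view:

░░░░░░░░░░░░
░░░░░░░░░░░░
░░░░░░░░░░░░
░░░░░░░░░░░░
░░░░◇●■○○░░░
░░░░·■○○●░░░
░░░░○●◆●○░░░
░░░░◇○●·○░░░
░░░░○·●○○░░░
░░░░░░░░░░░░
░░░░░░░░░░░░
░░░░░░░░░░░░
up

░░░░░░░░░░░░
░░░░░░░░░░░░
░░░░░░░░░░░░
░░░░░░░░░░░░
░░░░·○○○○░░░
░░░░◇●■○○░░░
░░░░·■◆○●░░░
░░░░○●●●○░░░
░░░░◇○●·○░░░
░░░░○·●○○░░░
░░░░░░░░░░░░
░░░░░░░░░░░░

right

░░░░░░░░░░░░
░░░░░░░░░░░░
░░░░░░░░░░░░
░░░░░░░░░░░░
░░░·○○○○·░░░
░░░◇●■○○◇░░░
░░░·■○◆●·░░░
░░░○●●●○●░░░
░░░◇○●·○·░░░
░░░○·●○○░░░░
░░░░░░░░░░░░
░░░░░░░░░░░░

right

░░░░░░░░░░░░
░░░░░░░░░░░░
░░░░░░░░░░░░
░░░░░░░░░░░░
░░·○○○○·○░░░
░░◇●■○○◇○░░░
░░·■○○◆·●░░░
░░○●●●○●◇░░░
░░◇○●·○·●░░░
░░○·●○○░░░░░
░░░░░░░░░░░░
░░░░░░░░░░░░

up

■■■■■■■■■■■■
░░░░░░░░░░░░
░░░░░░░░░░░░
░░░░░░░░░░░░
░░░░···○○░░░
░░·○○○○·○░░░
░░◇●■○◆◇○░░░
░░·■○○●·●░░░
░░○●●●○●◇░░░
░░◇○●·○·●░░░
░░○·●○○░░░░░
░░░░░░░░░░░░

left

■■■■■■■■■■■■
░░░░░░░░░░░░
░░░░░░░░░░░░
░░░░░░░░░░░░
░░░░····○○░░
░░░·○○○○·○░░
░░░◇●■◆○◇○░░
░░░·■○○●·●░░
░░░○●●●○●◇░░
░░░◇○●·○·●░░
░░░○·●○○░░░░
░░░░░░░░░░░░

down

░░░░░░░░░░░░
░░░░░░░░░░░░
░░░░░░░░░░░░
░░░░····○○░░
░░░·○○○○·○░░
░░░◇●■○○◇○░░
░░░·■○◆●·●░░
░░░○●●●○●◇░░
░░░◇○●·○·●░░
░░░○·●○○░░░░
░░░░░░░░░░░░
░░░░░░░░░░░░

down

░░░░░░░░░░░░
░░░░░░░░░░░░
░░░░····○○░░
░░░·○○○○·○░░
░░░◇●■○○◇○░░
░░░·■○○●·●░░
░░░○●●◆○●◇░░
░░░◇○●·○·●░░
░░░○·●○○○░░░
░░░░░░░░░░░░
░░░░░░░░░░░░
░░░░░░░░░░░░

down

░░░░░░░░░░░░
░░░░····○○░░
░░░·○○○○·○░░
░░░◇●■○○◇○░░
░░░·■○○●·●░░
░░░○●●●○●◇░░
░░░◇○●◆○·●░░
░░░○·●○○○░░░
░░░░○○·○·░░░
░░░░░░░░░░░░
░░░░░░░░░░░░
░░░░░░░░░░░░

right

░░░░░░░░░░░░
░░░····○○░░░
░░·○○○○·○░░░
░░◇●■○○◇○░░░
░░·■○○●·●░░░
░░○●●●○●◇░░░
░░◇○●·◆·●░░░
░░○·●○○○○░░░
░░░○○·○·○░░░
░░░░░░░░░░░░
░░░░░░░░░░░░
░░░░░░░░░░░░

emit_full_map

░····○○
·○○○○·○
◇●■○○◇○
·■○○●·●
○●●●○●◇
◇○●·◆·●
○·●○○○○
░○○·○·○

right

░░░░░░░░░░░░
░░····○○░░░░
░·○○○○·○░░░░
░◇●■○○◇○░░░░
░·■○○●·●●░░░
░○●●●○●◇●░░░
░◇○●·○◆●◇░░░
░○·●○○○○◇░░░
░░○○·○·○●░░░
░░░░░░░░░░░░
░░░░░░░░░░░░
░░░░░░░░░░░░

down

░░····○○░░░░
░·○○○○·○░░░░
░◇●■○○◇○░░░░
░·■○○●·●●░░░
░○●●●○●◇●░░░
░◇○●·○·●◇░░░
░○·●○○◆○◇░░░
░░○○·○·○●░░░
░░░░○■●○·░░░
░░░░░░░░░░░░
░░░░░░░░░░░░
░░░░░░░░░░░░

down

░·○○○○·○░░░░
░◇●■○○◇○░░░░
░·■○○●·●●░░░
░○●●●○●◇●░░░
░◇○●·○·●◇░░░
░○·●○○○○◇░░░
░░○○·○◆○●░░░
░░░░○■●○·░░░
░░░░●●●·●░░░
░░░░░░░░░░░░
░░░░░░░░░░░░
░░░░░░░░░░░░

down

░◇●■○○◇○░░░░
░·■○○●·●●░░░
░○●●●○●◇●░░░
░◇○●·○·●◇░░░
░○·●○○○○◇░░░
░░○○·○·○●░░░
░░░░○■◆○·░░░
░░░░●●●·●░░░
░░░░●··◇○░░░
░░░░░░░░░░░░
░░░░░░░░░░░░
░░░░░░░░░░░░

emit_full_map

░····○○░
·○○○○·○░
◇●■○○◇○░
·■○○●·●●
○●●●○●◇●
◇○●·○·●◇
○·●○○○○◇
░○○·○·○●
░░░○■◆○·
░░░●●●·●
░░░●··◇○

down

░·■○○●·●●░░░
░○●●●○●◇●░░░
░◇○●·○·●◇░░░
░○·●○○○○◇░░░
░░○○·○·○●░░░
░░░░○■●○·░░░
░░░░●●◆·●░░░
░░░░●··◇○░░░
░░░░●○·○·░░░
░░░░░░░░░░░░
░░░░░░░░░░░░
░░░░░░░░░░░░

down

░○●●●○●◇●░░░
░◇○●·○·●◇░░░
░○·●○○○○◇░░░
░░○○·○·○●░░░
░░░░○■●○·░░░
░░░░●●●·●░░░
░░░░●·◆◇○░░░
░░░░●○·○·░░░
░░░░··○·○░░░
░░░░░░░░░░░░
░░░░░░░░░░░░
░░░░░░░░░░░░

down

░◇○●·○·●◇░░░
░○·●○○○○◇░░░
░░○○·○·○●░░░
░░░░○■●○·░░░
░░░░●●●·●░░░
░░░░●··◇○░░░
░░░░●○◆○·░░░
░░░░··○·○░░░
░░░░○○○◇●░░░
░░░░░░░░░░░░
░░░░░░░░░░░░
░░░░░░░░░░░░

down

░○·●○○○○◇░░░
░░○○·○·○●░░░
░░░░○■●○·░░░
░░░░●●●·●░░░
░░░░●··◇○░░░
░░░░●○·○·░░░
░░░░··◆·○░░░
░░░░○○○◇●░░░
░░░░○·●··░░░
░░░░░░░░░░░░
░░░░░░░░░░░░
■■■■■■■■■■■■

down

░░○○·○·○●░░░
░░░░○■●○·░░░
░░░░●●●·●░░░
░░░░●··◇○░░░
░░░░●○·○·░░░
░░░░··○·○░░░
░░░░○○◆◇●░░░
░░░░○·●··░░░
░░░░●●■◇·░░░
░░░░░░░░░░░░
■■■■■■■■■■■■
■■■■■■■■■■■■

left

░░░○○·○·○●░░
░░░░░○■●○·░░
░░░░░●●●·●░░
░░░░░●··◇○░░
░░░░●●○·○·░░
░░░░●··○·○░░
░░░░·○◆○◇●░░
░░░░○○·●··░░
░░░░■●●■◇·░░
░░░░░░░░░░░░
■■■■■■■■■■■■
■■■■■■■■■■■■

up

░░○·●○○○○◇░░
░░░○○·○·○●░░
░░░░░○■●○·░░
░░░░░●●●·●░░
░░░░○●··◇○░░
░░░░●●○·○·░░
░░░░●·◆○·○░░
░░░░·○○○◇●░░
░░░░○○·●··░░
░░░░■●●■◇·░░
░░░░░░░░░░░░
■■■■■■■■■■■■

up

░░◇○●·○·●◇░░
░░○·●○○○○◇░░
░░░○○·○·○●░░
░░░░░○■●○·░░
░░░░●●●●·●░░
░░░░○●··◇○░░
░░░░●●◆·○·░░
░░░░●··○·○░░
░░░░·○○○◇●░░
░░░░○○·●··░░
░░░░■●●■◇·░░
░░░░░░░░░░░░

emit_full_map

░····○○░
·○○○○·○░
◇●■○○◇○░
·■○○●·●●
○●●●○●◇●
◇○●·○·●◇
○·●○○○○◇
░○○·○·○●
░░░○■●○·
░░●●●●·●
░░○●··◇○
░░●●◆·○·
░░●··○·○
░░·○○○◇●
░░○○·●··
░░■●●■◇·

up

░░○●●●○●◇●░░
░░◇○●·○·●◇░░
░░○·●○○○○◇░░
░░░○○·○·○●░░
░░░░●○■●○·░░
░░░░●●●●·●░░
░░░░○●◆·◇○░░
░░░░●●○·○·░░
░░░░●··○·○░░
░░░░·○○○◇●░░
░░░░○○·●··░░
░░░░■●●■◇·░░

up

░░·■○○●·●●░░
░░○●●●○●◇●░░
░░◇○●·○·●◇░░
░░○·●○○○○◇░░
░░░○○·○·○●░░
░░░░●○■●○·░░
░░░░●●◆●·●░░
░░░░○●··◇○░░
░░░░●●○·○·░░
░░░░●··○·○░░
░░░░·○○○◇●░░
░░░░○○·●··░░

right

░·■○○●·●●░░░
░○●●●○●◇●░░░
░◇○●·○·●◇░░░
░○·●○○○○◇░░░
░░○○·○·○●░░░
░░░●○■●○·░░░
░░░●●●◆·●░░░
░░░○●··◇○░░░
░░░●●○·○·░░░
░░░●··○·○░░░
░░░·○○○◇●░░░
░░░○○·●··░░░

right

·■○○●·●●░░░░
○●●●○●◇●░░░░
◇○●·○·●◇░░░░
○·●○○○○◇░░░░
░○○·○·○●■░░░
░░●○■●○·●░░░
░░●●●●◆●·░░░
░░○●··◇○·░░░
░░●●○·○·◇░░░
░░●··○·○░░░░
░░·○○○◇●░░░░
░░○○·●··░░░░

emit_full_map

░····○○░░
·○○○○·○░░
◇●■○○◇○░░
·■○○●·●●░
○●●●○●◇●░
◇○●·○·●◇░
○·●○○○○◇░
░○○·○·○●■
░░●○■●○·●
░░●●●●◆●·
░░○●··◇○·
░░●●○·○·◇
░░●··○·○░
░░·○○○◇●░
░░○○·●··░
░░■●●■◇·░


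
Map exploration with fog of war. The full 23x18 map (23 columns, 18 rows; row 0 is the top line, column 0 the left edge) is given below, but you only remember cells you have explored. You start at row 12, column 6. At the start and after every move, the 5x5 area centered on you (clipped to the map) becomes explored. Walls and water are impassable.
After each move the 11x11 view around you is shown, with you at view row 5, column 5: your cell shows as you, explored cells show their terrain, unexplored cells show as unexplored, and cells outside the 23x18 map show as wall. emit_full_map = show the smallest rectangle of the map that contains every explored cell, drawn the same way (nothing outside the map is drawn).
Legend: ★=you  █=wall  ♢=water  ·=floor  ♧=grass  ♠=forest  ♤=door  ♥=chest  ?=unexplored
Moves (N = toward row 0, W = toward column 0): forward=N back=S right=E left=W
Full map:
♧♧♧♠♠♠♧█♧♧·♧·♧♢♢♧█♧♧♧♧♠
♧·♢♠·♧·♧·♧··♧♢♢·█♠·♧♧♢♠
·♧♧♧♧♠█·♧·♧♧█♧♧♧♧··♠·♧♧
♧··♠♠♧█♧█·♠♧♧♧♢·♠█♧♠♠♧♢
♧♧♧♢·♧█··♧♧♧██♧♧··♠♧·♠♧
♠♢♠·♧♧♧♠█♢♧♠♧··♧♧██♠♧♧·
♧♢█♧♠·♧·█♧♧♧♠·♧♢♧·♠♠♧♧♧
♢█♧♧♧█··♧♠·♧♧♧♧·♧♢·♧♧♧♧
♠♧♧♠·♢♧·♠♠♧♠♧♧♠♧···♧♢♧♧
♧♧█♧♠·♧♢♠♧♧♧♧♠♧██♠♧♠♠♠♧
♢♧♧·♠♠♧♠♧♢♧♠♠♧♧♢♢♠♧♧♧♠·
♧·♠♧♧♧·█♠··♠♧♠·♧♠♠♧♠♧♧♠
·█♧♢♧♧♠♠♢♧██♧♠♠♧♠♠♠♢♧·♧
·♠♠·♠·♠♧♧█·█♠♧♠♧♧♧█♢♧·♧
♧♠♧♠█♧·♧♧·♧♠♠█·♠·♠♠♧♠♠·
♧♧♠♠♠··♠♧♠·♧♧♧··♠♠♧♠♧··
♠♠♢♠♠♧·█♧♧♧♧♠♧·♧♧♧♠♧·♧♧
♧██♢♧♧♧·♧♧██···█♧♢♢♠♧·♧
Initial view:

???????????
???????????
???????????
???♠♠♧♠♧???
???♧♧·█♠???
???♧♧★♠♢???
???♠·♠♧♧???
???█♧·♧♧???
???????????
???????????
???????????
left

???????????
???????????
???????????
???·♠♠♧♠♧??
???♧♧♧·█♠??
???♢♧★♠♠♢??
???·♠·♠♧♧??
???♠█♧·♧♧??
???????????
???????????
???????????

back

???????????
???????????
???·♠♠♧♠♧??
???♧♧♧·█♠??
???♢♧♧♠♠♢??
???·♠★♠♧♧??
???♠█♧·♧♧??
???♠♠··♠???
???????????
???????????
███████████

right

???????????
???????????
??·♠♠♧♠♧???
??♧♧♧·█♠???
??♢♧♧♠♠♢???
??·♠·★♧♧???
??♠█♧·♧♧???
??♠♠··♠♧???
???????????
???????????
███████████

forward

???????????
???????????
???????????
??·♠♠♧♠♧???
??♧♧♧·█♠???
??♢♧♧★♠♢???
??·♠·♠♧♧???
??♠█♧·♧♧???
??♠♠··♠♧???
???????????
???????????

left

???????????
???????????
???????????
???·♠♠♧♠♧??
???♧♧♧·█♠??
???♢♧★♠♠♢??
???·♠·♠♧♧??
???♠█♧·♧♧??
???♠♠··♠♧??
???????????
???????????

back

???????????
???????????
???·♠♠♧♠♧??
???♧♧♧·█♠??
???♢♧♧♠♠♢??
???·♠★♠♧♧??
???♠█♧·♧♧??
???♠♠··♠♧??
???????????
???????????
███████████

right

???????????
???????????
??·♠♠♧♠♧???
??♧♧♧·█♠???
??♢♧♧♠♠♢???
??·♠·★♧♧???
??♠█♧·♧♧???
??♠♠··♠♧???
???????????
???????????
███████████

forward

???????????
???????????
???????????
??·♠♠♧♠♧???
??♧♧♧·█♠???
??♢♧♧★♠♢???
??·♠·♠♧♧???
??♠█♧·♧♧???
??♠♠··♠♧???
???????????
???????????


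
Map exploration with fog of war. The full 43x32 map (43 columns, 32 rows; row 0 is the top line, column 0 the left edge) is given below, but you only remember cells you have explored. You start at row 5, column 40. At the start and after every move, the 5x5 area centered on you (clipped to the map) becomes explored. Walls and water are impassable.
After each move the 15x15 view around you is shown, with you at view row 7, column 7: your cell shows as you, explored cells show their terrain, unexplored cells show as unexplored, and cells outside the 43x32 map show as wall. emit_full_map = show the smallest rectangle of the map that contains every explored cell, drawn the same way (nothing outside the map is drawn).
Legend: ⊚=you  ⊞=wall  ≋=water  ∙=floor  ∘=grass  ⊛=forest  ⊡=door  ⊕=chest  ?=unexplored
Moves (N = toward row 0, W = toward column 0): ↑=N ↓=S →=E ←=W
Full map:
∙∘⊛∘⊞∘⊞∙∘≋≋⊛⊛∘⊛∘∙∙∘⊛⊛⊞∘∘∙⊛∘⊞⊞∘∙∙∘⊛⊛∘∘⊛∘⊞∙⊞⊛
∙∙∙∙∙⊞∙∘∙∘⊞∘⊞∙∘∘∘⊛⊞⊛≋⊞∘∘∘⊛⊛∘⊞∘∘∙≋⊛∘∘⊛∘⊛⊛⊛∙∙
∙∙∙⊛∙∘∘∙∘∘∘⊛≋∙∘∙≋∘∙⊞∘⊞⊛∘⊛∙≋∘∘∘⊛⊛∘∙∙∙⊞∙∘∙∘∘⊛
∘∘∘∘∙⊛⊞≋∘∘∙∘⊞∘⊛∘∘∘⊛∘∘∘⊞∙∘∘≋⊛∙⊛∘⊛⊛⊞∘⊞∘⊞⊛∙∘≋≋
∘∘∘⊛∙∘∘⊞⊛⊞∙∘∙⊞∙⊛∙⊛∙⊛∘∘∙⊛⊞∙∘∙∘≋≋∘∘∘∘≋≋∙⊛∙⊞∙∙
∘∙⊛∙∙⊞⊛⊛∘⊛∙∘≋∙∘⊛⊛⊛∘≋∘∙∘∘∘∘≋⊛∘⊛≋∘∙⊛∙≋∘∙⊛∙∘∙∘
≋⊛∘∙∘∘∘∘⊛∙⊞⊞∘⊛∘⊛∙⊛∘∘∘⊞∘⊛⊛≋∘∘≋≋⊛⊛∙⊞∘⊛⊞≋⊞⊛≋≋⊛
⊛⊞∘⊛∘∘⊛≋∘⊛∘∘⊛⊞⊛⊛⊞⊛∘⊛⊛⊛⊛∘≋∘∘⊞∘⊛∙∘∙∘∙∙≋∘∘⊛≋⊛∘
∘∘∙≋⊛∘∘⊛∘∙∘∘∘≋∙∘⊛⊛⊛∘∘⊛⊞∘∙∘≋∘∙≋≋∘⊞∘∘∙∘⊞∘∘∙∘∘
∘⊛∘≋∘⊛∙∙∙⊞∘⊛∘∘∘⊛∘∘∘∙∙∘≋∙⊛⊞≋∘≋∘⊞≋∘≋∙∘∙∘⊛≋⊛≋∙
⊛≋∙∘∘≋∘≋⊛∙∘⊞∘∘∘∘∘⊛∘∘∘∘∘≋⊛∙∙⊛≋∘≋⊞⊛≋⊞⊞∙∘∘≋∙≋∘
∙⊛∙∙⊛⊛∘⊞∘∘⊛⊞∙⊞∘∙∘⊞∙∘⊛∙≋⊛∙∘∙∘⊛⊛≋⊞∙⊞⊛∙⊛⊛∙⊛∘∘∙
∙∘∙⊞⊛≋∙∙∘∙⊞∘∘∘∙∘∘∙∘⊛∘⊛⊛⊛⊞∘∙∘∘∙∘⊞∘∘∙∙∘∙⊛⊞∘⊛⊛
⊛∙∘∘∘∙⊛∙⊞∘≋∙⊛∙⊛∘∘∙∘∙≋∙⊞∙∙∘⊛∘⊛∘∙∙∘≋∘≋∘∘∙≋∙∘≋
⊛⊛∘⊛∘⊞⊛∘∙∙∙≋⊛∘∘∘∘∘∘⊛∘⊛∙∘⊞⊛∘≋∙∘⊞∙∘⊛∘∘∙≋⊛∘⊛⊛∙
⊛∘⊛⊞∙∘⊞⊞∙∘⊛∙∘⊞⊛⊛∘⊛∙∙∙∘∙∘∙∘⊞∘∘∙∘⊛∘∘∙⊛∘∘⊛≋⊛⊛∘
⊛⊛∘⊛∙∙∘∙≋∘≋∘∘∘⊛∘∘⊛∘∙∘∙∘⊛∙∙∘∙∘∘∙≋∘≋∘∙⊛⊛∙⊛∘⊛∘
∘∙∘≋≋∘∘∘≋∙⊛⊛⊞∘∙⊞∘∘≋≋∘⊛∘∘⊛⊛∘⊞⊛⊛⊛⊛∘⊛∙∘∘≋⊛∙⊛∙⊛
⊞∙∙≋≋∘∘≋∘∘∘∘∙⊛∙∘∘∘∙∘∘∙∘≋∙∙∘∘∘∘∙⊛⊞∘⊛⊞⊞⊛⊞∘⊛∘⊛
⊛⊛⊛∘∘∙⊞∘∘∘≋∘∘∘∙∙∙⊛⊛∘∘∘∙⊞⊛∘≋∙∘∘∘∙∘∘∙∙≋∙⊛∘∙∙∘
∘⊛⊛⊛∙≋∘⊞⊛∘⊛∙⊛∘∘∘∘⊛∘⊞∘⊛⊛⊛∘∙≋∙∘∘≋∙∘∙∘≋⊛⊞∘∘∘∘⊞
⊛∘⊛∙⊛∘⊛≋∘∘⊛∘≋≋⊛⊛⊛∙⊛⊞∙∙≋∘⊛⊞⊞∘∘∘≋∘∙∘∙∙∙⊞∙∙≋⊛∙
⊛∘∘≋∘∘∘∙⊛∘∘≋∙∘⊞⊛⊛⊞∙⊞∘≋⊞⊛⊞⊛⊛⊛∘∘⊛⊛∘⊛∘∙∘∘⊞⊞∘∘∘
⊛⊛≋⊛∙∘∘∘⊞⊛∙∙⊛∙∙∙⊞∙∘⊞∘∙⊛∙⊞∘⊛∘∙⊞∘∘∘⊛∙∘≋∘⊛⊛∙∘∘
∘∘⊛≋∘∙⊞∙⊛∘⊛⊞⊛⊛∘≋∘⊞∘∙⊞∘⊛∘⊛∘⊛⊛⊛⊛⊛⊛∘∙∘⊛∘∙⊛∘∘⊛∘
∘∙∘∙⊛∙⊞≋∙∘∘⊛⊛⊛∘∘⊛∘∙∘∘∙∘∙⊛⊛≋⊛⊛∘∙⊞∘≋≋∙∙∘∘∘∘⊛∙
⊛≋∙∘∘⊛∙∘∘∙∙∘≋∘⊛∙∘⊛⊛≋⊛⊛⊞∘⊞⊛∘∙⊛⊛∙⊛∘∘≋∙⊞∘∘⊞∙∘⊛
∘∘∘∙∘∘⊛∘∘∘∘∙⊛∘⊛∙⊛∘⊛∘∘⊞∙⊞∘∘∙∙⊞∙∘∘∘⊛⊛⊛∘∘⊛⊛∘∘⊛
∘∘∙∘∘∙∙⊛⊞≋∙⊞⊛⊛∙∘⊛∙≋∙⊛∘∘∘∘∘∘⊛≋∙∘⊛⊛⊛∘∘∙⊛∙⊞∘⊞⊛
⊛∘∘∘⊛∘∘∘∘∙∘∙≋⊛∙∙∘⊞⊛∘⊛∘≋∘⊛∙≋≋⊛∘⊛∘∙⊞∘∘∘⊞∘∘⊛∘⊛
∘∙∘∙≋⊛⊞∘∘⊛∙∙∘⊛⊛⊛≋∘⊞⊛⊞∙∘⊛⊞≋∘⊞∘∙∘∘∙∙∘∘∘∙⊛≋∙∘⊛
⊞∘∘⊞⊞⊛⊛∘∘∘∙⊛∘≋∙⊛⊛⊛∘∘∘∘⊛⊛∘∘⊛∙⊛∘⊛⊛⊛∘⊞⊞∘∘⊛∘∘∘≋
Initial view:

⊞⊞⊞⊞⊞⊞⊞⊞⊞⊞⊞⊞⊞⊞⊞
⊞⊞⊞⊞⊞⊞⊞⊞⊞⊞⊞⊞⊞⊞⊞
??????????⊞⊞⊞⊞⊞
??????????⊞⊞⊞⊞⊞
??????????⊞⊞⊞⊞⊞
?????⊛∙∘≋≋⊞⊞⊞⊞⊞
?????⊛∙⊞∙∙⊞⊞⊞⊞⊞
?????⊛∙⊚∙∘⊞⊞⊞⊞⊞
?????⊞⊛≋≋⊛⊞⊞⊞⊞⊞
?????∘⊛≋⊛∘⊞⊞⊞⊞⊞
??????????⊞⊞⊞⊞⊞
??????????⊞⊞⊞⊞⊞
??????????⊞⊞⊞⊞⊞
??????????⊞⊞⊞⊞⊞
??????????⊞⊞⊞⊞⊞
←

⊞⊞⊞⊞⊞⊞⊞⊞⊞⊞⊞⊞⊞⊞⊞
⊞⊞⊞⊞⊞⊞⊞⊞⊞⊞⊞⊞⊞⊞⊞
???????????⊞⊞⊞⊞
???????????⊞⊞⊞⊞
???????????⊞⊞⊞⊞
?????⊞⊛∙∘≋≋⊞⊞⊞⊞
?????∙⊛∙⊞∙∙⊞⊞⊞⊞
?????∙⊛⊚∘∙∘⊞⊞⊞⊞
?????≋⊞⊛≋≋⊛⊞⊞⊞⊞
?????∘∘⊛≋⊛∘⊞⊞⊞⊞
???????????⊞⊞⊞⊞
???????????⊞⊞⊞⊞
???????????⊞⊞⊞⊞
???????????⊞⊞⊞⊞
???????????⊞⊞⊞⊞

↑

⊞⊞⊞⊞⊞⊞⊞⊞⊞⊞⊞⊞⊞⊞⊞
⊞⊞⊞⊞⊞⊞⊞⊞⊞⊞⊞⊞⊞⊞⊞
⊞⊞⊞⊞⊞⊞⊞⊞⊞⊞⊞⊞⊞⊞⊞
???????????⊞⊞⊞⊞
???????????⊞⊞⊞⊞
?????∙∘∙∘∘?⊞⊞⊞⊞
?????⊞⊛∙∘≋≋⊞⊞⊞⊞
?????∙⊛⊚⊞∙∙⊞⊞⊞⊞
?????∙⊛∙∘∙∘⊞⊞⊞⊞
?????≋⊞⊛≋≋⊛⊞⊞⊞⊞
?????∘∘⊛≋⊛∘⊞⊞⊞⊞
???????????⊞⊞⊞⊞
???????????⊞⊞⊞⊞
???????????⊞⊞⊞⊞
???????????⊞⊞⊞⊞

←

⊞⊞⊞⊞⊞⊞⊞⊞⊞⊞⊞⊞⊞⊞⊞
⊞⊞⊞⊞⊞⊞⊞⊞⊞⊞⊞⊞⊞⊞⊞
⊞⊞⊞⊞⊞⊞⊞⊞⊞⊞⊞⊞⊞⊞⊞
????????????⊞⊞⊞
????????????⊞⊞⊞
?????⊞∙∘∙∘∘?⊞⊞⊞
?????∘⊞⊛∙∘≋≋⊞⊞⊞
?????≋∙⊚∙⊞∙∙⊞⊞⊞
?????∘∙⊛∙∘∙∘⊞⊞⊞
?????⊞≋⊞⊛≋≋⊛⊞⊞⊞
??????∘∘⊛≋⊛∘⊞⊞⊞
????????????⊞⊞⊞
????????????⊞⊞⊞
????????????⊞⊞⊞
????????????⊞⊞⊞

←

⊞⊞⊞⊞⊞⊞⊞⊞⊞⊞⊞⊞⊞⊞⊞
⊞⊞⊞⊞⊞⊞⊞⊞⊞⊞⊞⊞⊞⊞⊞
⊞⊞⊞⊞⊞⊞⊞⊞⊞⊞⊞⊞⊞⊞⊞
?????????????⊞⊞
?????????????⊞⊞
?????∙⊞∙∘∙∘∘?⊞⊞
?????⊞∘⊞⊛∙∘≋≋⊞⊞
?????≋≋⊚⊛∙⊞∙∙⊞⊞
?????≋∘∙⊛∙∘∙∘⊞⊞
?????⊛⊞≋⊞⊛≋≋⊛⊞⊞
???????∘∘⊛≋⊛∘⊞⊞
?????????????⊞⊞
?????????????⊞⊞
?????????????⊞⊞
?????????????⊞⊞

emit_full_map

∙⊞∙∘∙∘∘?
⊞∘⊞⊛∙∘≋≋
≋≋⊚⊛∙⊞∙∙
≋∘∙⊛∙∘∙∘
⊛⊞≋⊞⊛≋≋⊛
??∘∘⊛≋⊛∘

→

⊞⊞⊞⊞⊞⊞⊞⊞⊞⊞⊞⊞⊞⊞⊞
⊞⊞⊞⊞⊞⊞⊞⊞⊞⊞⊞⊞⊞⊞⊞
⊞⊞⊞⊞⊞⊞⊞⊞⊞⊞⊞⊞⊞⊞⊞
????????????⊞⊞⊞
????????????⊞⊞⊞
????∙⊞∙∘∙∘∘?⊞⊞⊞
????⊞∘⊞⊛∙∘≋≋⊞⊞⊞
????≋≋∙⊚∙⊞∙∙⊞⊞⊞
????≋∘∙⊛∙∘∙∘⊞⊞⊞
????⊛⊞≋⊞⊛≋≋⊛⊞⊞⊞
??????∘∘⊛≋⊛∘⊞⊞⊞
????????????⊞⊞⊞
????????????⊞⊞⊞
????????????⊞⊞⊞
????????????⊞⊞⊞

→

⊞⊞⊞⊞⊞⊞⊞⊞⊞⊞⊞⊞⊞⊞⊞
⊞⊞⊞⊞⊞⊞⊞⊞⊞⊞⊞⊞⊞⊞⊞
⊞⊞⊞⊞⊞⊞⊞⊞⊞⊞⊞⊞⊞⊞⊞
???????????⊞⊞⊞⊞
???????????⊞⊞⊞⊞
???∙⊞∙∘∙∘∘?⊞⊞⊞⊞
???⊞∘⊞⊛∙∘≋≋⊞⊞⊞⊞
???≋≋∙⊛⊚⊞∙∙⊞⊞⊞⊞
???≋∘∙⊛∙∘∙∘⊞⊞⊞⊞
???⊛⊞≋⊞⊛≋≋⊛⊞⊞⊞⊞
?????∘∘⊛≋⊛∘⊞⊞⊞⊞
???????????⊞⊞⊞⊞
???????????⊞⊞⊞⊞
???????????⊞⊞⊞⊞
???????????⊞⊞⊞⊞

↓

⊞⊞⊞⊞⊞⊞⊞⊞⊞⊞⊞⊞⊞⊞⊞
⊞⊞⊞⊞⊞⊞⊞⊞⊞⊞⊞⊞⊞⊞⊞
???????????⊞⊞⊞⊞
???????????⊞⊞⊞⊞
???∙⊞∙∘∙∘∘?⊞⊞⊞⊞
???⊞∘⊞⊛∙∘≋≋⊞⊞⊞⊞
???≋≋∙⊛∙⊞∙∙⊞⊞⊞⊞
???≋∘∙⊛⊚∘∙∘⊞⊞⊞⊞
???⊛⊞≋⊞⊛≋≋⊛⊞⊞⊞⊞
?????∘∘⊛≋⊛∘⊞⊞⊞⊞
???????????⊞⊞⊞⊞
???????????⊞⊞⊞⊞
???????????⊞⊞⊞⊞
???????????⊞⊞⊞⊞
???????????⊞⊞⊞⊞

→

⊞⊞⊞⊞⊞⊞⊞⊞⊞⊞⊞⊞⊞⊞⊞
⊞⊞⊞⊞⊞⊞⊞⊞⊞⊞⊞⊞⊞⊞⊞
??????????⊞⊞⊞⊞⊞
??????????⊞⊞⊞⊞⊞
??∙⊞∙∘∙∘∘?⊞⊞⊞⊞⊞
??⊞∘⊞⊛∙∘≋≋⊞⊞⊞⊞⊞
??≋≋∙⊛∙⊞∙∙⊞⊞⊞⊞⊞
??≋∘∙⊛∙⊚∙∘⊞⊞⊞⊞⊞
??⊛⊞≋⊞⊛≋≋⊛⊞⊞⊞⊞⊞
????∘∘⊛≋⊛∘⊞⊞⊞⊞⊞
??????????⊞⊞⊞⊞⊞
??????????⊞⊞⊞⊞⊞
??????????⊞⊞⊞⊞⊞
??????????⊞⊞⊞⊞⊞
??????????⊞⊞⊞⊞⊞

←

⊞⊞⊞⊞⊞⊞⊞⊞⊞⊞⊞⊞⊞⊞⊞
⊞⊞⊞⊞⊞⊞⊞⊞⊞⊞⊞⊞⊞⊞⊞
???????????⊞⊞⊞⊞
???????????⊞⊞⊞⊞
???∙⊞∙∘∙∘∘?⊞⊞⊞⊞
???⊞∘⊞⊛∙∘≋≋⊞⊞⊞⊞
???≋≋∙⊛∙⊞∙∙⊞⊞⊞⊞
???≋∘∙⊛⊚∘∙∘⊞⊞⊞⊞
???⊛⊞≋⊞⊛≋≋⊛⊞⊞⊞⊞
?????∘∘⊛≋⊛∘⊞⊞⊞⊞
???????????⊞⊞⊞⊞
???????????⊞⊞⊞⊞
???????????⊞⊞⊞⊞
???????????⊞⊞⊞⊞
???????????⊞⊞⊞⊞

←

⊞⊞⊞⊞⊞⊞⊞⊞⊞⊞⊞⊞⊞⊞⊞
⊞⊞⊞⊞⊞⊞⊞⊞⊞⊞⊞⊞⊞⊞⊞
????????????⊞⊞⊞
????????????⊞⊞⊞
????∙⊞∙∘∙∘∘?⊞⊞⊞
????⊞∘⊞⊛∙∘≋≋⊞⊞⊞
????≋≋∙⊛∙⊞∙∙⊞⊞⊞
????≋∘∙⊚∙∘∙∘⊞⊞⊞
????⊛⊞≋⊞⊛≋≋⊛⊞⊞⊞
?????≋∘∘⊛≋⊛∘⊞⊞⊞
????????????⊞⊞⊞
????????????⊞⊞⊞
????????????⊞⊞⊞
????????????⊞⊞⊞
????????????⊞⊞⊞

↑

⊞⊞⊞⊞⊞⊞⊞⊞⊞⊞⊞⊞⊞⊞⊞
⊞⊞⊞⊞⊞⊞⊞⊞⊞⊞⊞⊞⊞⊞⊞
⊞⊞⊞⊞⊞⊞⊞⊞⊞⊞⊞⊞⊞⊞⊞
????????????⊞⊞⊞
????????????⊞⊞⊞
????∙⊞∙∘∙∘∘?⊞⊞⊞
????⊞∘⊞⊛∙∘≋≋⊞⊞⊞
????≋≋∙⊚∙⊞∙∙⊞⊞⊞
????≋∘∙⊛∙∘∙∘⊞⊞⊞
????⊛⊞≋⊞⊛≋≋⊛⊞⊞⊞
?????≋∘∘⊛≋⊛∘⊞⊞⊞
????????????⊞⊞⊞
????????????⊞⊞⊞
????????????⊞⊞⊞
????????????⊞⊞⊞

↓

⊞⊞⊞⊞⊞⊞⊞⊞⊞⊞⊞⊞⊞⊞⊞
⊞⊞⊞⊞⊞⊞⊞⊞⊞⊞⊞⊞⊞⊞⊞
????????????⊞⊞⊞
????????????⊞⊞⊞
????∙⊞∙∘∙∘∘?⊞⊞⊞
????⊞∘⊞⊛∙∘≋≋⊞⊞⊞
????≋≋∙⊛∙⊞∙∙⊞⊞⊞
????≋∘∙⊚∙∘∙∘⊞⊞⊞
????⊛⊞≋⊞⊛≋≋⊛⊞⊞⊞
?????≋∘∘⊛≋⊛∘⊞⊞⊞
????????????⊞⊞⊞
????????????⊞⊞⊞
????????????⊞⊞⊞
????????????⊞⊞⊞
????????????⊞⊞⊞

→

⊞⊞⊞⊞⊞⊞⊞⊞⊞⊞⊞⊞⊞⊞⊞
⊞⊞⊞⊞⊞⊞⊞⊞⊞⊞⊞⊞⊞⊞⊞
???????????⊞⊞⊞⊞
???????????⊞⊞⊞⊞
???∙⊞∙∘∙∘∘?⊞⊞⊞⊞
???⊞∘⊞⊛∙∘≋≋⊞⊞⊞⊞
???≋≋∙⊛∙⊞∙∙⊞⊞⊞⊞
???≋∘∙⊛⊚∘∙∘⊞⊞⊞⊞
???⊛⊞≋⊞⊛≋≋⊛⊞⊞⊞⊞
????≋∘∘⊛≋⊛∘⊞⊞⊞⊞
???????????⊞⊞⊞⊞
???????????⊞⊞⊞⊞
???????????⊞⊞⊞⊞
???????????⊞⊞⊞⊞
???????????⊞⊞⊞⊞

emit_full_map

∙⊞∙∘∙∘∘?
⊞∘⊞⊛∙∘≋≋
≋≋∙⊛∙⊞∙∙
≋∘∙⊛⊚∘∙∘
⊛⊞≋⊞⊛≋≋⊛
?≋∘∘⊛≋⊛∘

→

⊞⊞⊞⊞⊞⊞⊞⊞⊞⊞⊞⊞⊞⊞⊞
⊞⊞⊞⊞⊞⊞⊞⊞⊞⊞⊞⊞⊞⊞⊞
??????????⊞⊞⊞⊞⊞
??????????⊞⊞⊞⊞⊞
??∙⊞∙∘∙∘∘?⊞⊞⊞⊞⊞
??⊞∘⊞⊛∙∘≋≋⊞⊞⊞⊞⊞
??≋≋∙⊛∙⊞∙∙⊞⊞⊞⊞⊞
??≋∘∙⊛∙⊚∙∘⊞⊞⊞⊞⊞
??⊛⊞≋⊞⊛≋≋⊛⊞⊞⊞⊞⊞
???≋∘∘⊛≋⊛∘⊞⊞⊞⊞⊞
??????????⊞⊞⊞⊞⊞
??????????⊞⊞⊞⊞⊞
??????????⊞⊞⊞⊞⊞
??????????⊞⊞⊞⊞⊞
??????????⊞⊞⊞⊞⊞

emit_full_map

∙⊞∙∘∙∘∘?
⊞∘⊞⊛∙∘≋≋
≋≋∙⊛∙⊞∙∙
≋∘∙⊛∙⊚∙∘
⊛⊞≋⊞⊛≋≋⊛
?≋∘∘⊛≋⊛∘


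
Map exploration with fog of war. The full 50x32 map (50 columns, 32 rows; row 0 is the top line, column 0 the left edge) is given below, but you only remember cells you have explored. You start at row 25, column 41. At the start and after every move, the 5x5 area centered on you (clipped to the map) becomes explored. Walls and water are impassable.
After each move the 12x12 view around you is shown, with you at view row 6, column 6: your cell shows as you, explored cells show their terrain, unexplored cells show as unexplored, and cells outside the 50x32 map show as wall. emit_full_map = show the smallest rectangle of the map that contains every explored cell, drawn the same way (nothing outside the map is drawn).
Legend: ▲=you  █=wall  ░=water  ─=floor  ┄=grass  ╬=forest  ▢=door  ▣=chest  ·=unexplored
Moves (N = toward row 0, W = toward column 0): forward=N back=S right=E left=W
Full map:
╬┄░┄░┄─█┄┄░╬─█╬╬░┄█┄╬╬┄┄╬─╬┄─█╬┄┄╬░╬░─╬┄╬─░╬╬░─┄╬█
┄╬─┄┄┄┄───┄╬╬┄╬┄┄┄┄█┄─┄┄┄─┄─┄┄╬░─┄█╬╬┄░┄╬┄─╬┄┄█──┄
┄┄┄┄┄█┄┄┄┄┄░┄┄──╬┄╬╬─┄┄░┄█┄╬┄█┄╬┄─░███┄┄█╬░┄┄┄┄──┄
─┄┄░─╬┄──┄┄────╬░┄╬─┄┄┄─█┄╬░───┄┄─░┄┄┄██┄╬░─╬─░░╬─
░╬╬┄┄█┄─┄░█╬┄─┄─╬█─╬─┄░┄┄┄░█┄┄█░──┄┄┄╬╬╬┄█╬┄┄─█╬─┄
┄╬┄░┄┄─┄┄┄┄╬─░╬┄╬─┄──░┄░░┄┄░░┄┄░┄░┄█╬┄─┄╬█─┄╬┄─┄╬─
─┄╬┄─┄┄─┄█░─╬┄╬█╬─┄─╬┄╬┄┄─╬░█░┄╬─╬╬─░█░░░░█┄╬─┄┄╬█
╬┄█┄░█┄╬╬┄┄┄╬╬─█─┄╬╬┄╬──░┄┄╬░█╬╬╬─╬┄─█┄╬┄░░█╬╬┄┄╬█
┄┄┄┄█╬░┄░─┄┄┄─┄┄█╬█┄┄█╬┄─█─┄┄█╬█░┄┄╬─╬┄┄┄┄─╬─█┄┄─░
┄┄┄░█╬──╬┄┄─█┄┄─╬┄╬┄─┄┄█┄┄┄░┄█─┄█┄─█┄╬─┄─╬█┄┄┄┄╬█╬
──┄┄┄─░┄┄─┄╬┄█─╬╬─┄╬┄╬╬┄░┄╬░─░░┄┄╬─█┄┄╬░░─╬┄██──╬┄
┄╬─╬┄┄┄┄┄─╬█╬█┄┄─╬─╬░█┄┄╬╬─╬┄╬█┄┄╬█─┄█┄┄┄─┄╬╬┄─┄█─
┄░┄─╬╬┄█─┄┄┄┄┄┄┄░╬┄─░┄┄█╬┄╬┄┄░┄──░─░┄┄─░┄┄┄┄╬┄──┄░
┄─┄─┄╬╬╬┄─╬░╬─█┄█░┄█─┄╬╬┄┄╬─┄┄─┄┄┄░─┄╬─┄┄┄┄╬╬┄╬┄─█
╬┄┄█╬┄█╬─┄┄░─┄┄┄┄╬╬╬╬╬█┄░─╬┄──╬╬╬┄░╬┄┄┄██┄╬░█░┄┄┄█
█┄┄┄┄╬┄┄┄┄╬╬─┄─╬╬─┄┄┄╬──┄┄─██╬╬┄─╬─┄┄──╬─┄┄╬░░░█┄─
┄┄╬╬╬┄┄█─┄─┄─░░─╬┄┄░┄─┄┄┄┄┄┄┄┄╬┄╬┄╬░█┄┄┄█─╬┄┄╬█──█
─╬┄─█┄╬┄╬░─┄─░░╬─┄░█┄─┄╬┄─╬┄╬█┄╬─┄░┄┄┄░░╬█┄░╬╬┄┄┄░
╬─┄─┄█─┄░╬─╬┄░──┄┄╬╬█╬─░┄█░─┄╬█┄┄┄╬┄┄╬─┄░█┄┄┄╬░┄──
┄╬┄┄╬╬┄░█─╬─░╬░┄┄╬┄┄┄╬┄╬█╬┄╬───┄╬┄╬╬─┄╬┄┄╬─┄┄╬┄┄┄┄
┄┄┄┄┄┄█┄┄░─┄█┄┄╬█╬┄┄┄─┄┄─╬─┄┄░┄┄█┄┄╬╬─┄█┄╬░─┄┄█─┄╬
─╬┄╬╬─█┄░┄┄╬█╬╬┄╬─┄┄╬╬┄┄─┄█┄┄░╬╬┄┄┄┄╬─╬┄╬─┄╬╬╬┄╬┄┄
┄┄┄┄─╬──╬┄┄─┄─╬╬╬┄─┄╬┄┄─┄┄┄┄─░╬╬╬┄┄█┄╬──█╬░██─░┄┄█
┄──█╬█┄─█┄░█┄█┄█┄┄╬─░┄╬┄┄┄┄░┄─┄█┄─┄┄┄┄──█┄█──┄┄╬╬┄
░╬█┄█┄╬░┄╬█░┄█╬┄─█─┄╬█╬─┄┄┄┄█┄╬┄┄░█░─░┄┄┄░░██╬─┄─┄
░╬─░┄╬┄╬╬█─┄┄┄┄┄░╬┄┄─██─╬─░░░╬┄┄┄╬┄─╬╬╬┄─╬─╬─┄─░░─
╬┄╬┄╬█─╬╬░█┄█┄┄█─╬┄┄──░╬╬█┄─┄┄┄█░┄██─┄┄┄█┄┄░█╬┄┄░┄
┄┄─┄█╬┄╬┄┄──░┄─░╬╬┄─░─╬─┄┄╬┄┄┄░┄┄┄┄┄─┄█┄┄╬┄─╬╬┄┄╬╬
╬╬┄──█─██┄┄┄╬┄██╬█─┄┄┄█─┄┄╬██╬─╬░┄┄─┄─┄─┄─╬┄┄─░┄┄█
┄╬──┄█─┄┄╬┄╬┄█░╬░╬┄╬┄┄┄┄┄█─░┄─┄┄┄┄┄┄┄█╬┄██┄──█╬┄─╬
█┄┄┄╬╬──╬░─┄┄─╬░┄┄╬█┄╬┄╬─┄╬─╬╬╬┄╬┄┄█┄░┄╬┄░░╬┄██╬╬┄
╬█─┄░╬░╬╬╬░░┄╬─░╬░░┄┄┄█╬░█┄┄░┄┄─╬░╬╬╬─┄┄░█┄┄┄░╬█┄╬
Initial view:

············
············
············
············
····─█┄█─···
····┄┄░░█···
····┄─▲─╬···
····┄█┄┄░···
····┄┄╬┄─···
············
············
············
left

············
············
············
············
····──█┄█─··
····┄┄┄░░█··
····╬┄▲╬─╬··
····┄┄█┄┄░··
····█┄┄╬┄─··
············
············
············

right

············
············
············
············
···──█┄█─···
···┄┄┄░░█···
···╬┄─▲─╬···
···┄┄█┄┄░···
···█┄┄╬┄─···
············
············
············

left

············
············
············
············
····──█┄█─··
····┄┄┄░░█··
····╬┄▲╬─╬··
····┄┄█┄┄░··
····█┄┄╬┄─··
············
············
············

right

············
············
············
············
···──█┄█─···
···┄┄┄░░█···
···╬┄─▲─╬···
···┄┄█┄┄░···
···█┄┄╬┄─···
············
············
············

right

············
············
············
············
··──█┄█──···
··┄┄┄░░██···
··╬┄─╬▲╬─···
··┄┄█┄┄░█···
··█┄┄╬┄─╬···
············
············
············

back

············
············
············
··──█┄█──···
··┄┄┄░░██···
··╬┄─╬─╬─···
··┄┄█┄▲░█···
··█┄┄╬┄─╬···
····┄─╬┄┄···
············
············
············

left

············
············
············
···──█┄█──··
···┄┄┄░░██··
···╬┄─╬─╬─··
···┄┄█▲┄░█··
···█┄┄╬┄─╬··
····─┄─╬┄┄··
············
············
············

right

············
············
············
··──█┄█──···
··┄┄┄░░██···
··╬┄─╬─╬─···
··┄┄█┄▲░█···
··█┄┄╬┄─╬···
···─┄─╬┄┄···
············
············
············

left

············
············
············
···──█┄█──··
···┄┄┄░░██··
···╬┄─╬─╬─··
···┄┄█▲┄░█··
···█┄┄╬┄─╬··
····─┄─╬┄┄··
············
············
············

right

············
············
············
··──█┄█──···
··┄┄┄░░██···
··╬┄─╬─╬─···
··┄┄█┄▲░█···
··█┄┄╬┄─╬···
···─┄─╬┄┄···
············
············
············
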